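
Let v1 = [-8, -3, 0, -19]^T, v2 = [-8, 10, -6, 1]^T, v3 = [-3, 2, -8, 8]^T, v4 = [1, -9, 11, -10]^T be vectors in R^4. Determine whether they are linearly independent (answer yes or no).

Form the matrix with these vectors as rows and row reduce.
R2 ← R2 − R1: [0, 13, -6, 20]
R3 ← R3 − (3/8)·R1: [0, 25/8, -8, 121/8]
R4 ← R4 + (1/8)·R1: [0, -75/8, 11, -99/8]
R3 ← R3 − (25/104)·R2: [0, 0, -341/52, 1073/104]
R4 ← R4 + (75/104)·R2: [0, 0, 347/52, 213/104]
R4 ← R4 + (347/341)·R3: [0, 0, 0, 8557/682]
4 nonzero rows, so the 4 vectors span a space of dimension 4.
Since 4 = 4, the vectors are linearly independent.

yes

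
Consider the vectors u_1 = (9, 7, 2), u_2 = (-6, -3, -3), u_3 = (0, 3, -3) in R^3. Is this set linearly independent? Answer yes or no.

no

Form the matrix with these vectors as rows and row reduce.
R2 ← R2 + (2/3)·R1: [0, 5/3, -5/3]
R3 ← R3 − (9/5)·R2: [0, 0, 0]
2 nonzero rows, so the 3 vectors span a space of dimension 2.
Since 2 < 3, the vectors are linearly dependent.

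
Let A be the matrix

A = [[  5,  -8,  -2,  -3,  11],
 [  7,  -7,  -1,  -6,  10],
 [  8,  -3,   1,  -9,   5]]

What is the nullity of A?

3

Row reduce to echelon form.
R2 ← R2 − (7/5)·R1: [0, 21/5, 9/5, -9/5, -27/5]
R3 ← R3 − (8/5)·R1: [0, 49/5, 21/5, -21/5, -63/5]
R3 ← R3 − (7/3)·R2: [0, 0, 0, 0, 0]
2 nonzero rows, so rank(A) = 2.
A has 5 columns; by rank–nullity, nullity = 5 − 2 = 3.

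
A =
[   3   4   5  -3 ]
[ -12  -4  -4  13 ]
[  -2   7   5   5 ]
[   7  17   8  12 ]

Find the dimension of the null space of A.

0

Row reduce to echelon form.
R2 ← R2 + (4)·R1: [0, 12, 16, 1]
R3 ← R3 + (2/3)·R1: [0, 29/3, 25/3, 3]
R4 ← R4 − (7/3)·R1: [0, 23/3, -11/3, 19]
R3 ← R3 − (29/36)·R2: [0, 0, -41/9, 79/36]
R4 ← R4 − (23/36)·R2: [0, 0, -125/9, 661/36]
R4 ← R4 − (125/41)·R3: [0, 0, 0, 957/82]
4 nonzero rows, so rank(A) = 4.
A has 4 columns; by rank–nullity, nullity = 4 − 4 = 0.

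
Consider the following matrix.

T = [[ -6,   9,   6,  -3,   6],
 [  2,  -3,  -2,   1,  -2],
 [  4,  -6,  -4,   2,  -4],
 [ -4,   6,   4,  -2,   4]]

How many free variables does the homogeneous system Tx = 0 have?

4

Row reduce to echelon form.
R2 ← R2 + (1/3)·R1: [0, 0, 0, 0, 0]
R3 ← R3 + (2/3)·R1: [0, 0, 0, 0, 0]
R4 ← R4 − (2/3)·R1: [0, 0, 0, 0, 0]
1 nonzero row, so rank(T) = 1.
T has 5 columns; by rank–nullity, nullity = 5 − 1 = 4.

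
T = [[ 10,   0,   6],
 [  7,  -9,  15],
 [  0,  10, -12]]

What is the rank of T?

Row reduce to echelon form.
R2 ← R2 − (7/10)·R1: [0, -9, 54/5]
R3 ← R3 + (10/9)·R2: [0, 0, 0]
Echelon form has 2 nonzero rows, so rank(T) = 2.

2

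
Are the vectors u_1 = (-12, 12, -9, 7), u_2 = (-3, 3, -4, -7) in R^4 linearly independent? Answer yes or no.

Form the matrix with these vectors as rows and row reduce.
R2 ← R2 − (1/4)·R1: [0, 0, -7/4, -35/4]
2 nonzero rows, so the 2 vectors span a space of dimension 2.
Since 2 = 2, the vectors are linearly independent.

yes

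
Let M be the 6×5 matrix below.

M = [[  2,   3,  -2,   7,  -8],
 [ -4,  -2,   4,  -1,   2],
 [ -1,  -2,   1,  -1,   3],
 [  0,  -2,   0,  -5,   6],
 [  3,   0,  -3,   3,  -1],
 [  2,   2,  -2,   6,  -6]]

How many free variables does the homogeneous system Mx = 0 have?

2

Row reduce to echelon form.
R2 ← R2 + (2)·R1: [0, 4, 0, 13, -14]
R3 ← R3 + (1/2)·R1: [0, -1/2, 0, 5/2, -1]
R5 ← R5 − (3/2)·R1: [0, -9/2, 0, -15/2, 11]
R6 ← R6 − R1: [0, -1, 0, -1, 2]
R3 ← R3 + (1/8)·R2: [0, 0, 0, 33/8, -11/4]
R4 ← R4 + (1/2)·R2: [0, 0, 0, 3/2, -1]
R5 ← R5 + (9/8)·R2: [0, 0, 0, 57/8, -19/4]
R6 ← R6 + (1/4)·R2: [0, 0, 0, 9/4, -3/2]
R4 ← R4 − (4/11)·R3: [0, 0, 0, 0, 0]
R5 ← R5 − (19/11)·R3: [0, 0, 0, 0, 0]
R6 ← R6 − (6/11)·R3: [0, 0, 0, 0, 0]
3 nonzero rows, so rank(M) = 3.
M has 5 columns; by rank–nullity, nullity = 5 − 3 = 2.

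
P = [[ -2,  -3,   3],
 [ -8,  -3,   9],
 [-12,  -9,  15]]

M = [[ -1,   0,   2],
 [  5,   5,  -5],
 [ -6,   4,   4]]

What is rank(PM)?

First compute PM:
[[-31,  -3,  23],
 [-61,  21,  35],
 [-123,  15,  81]]
Now row reduce the product.
R2 ← R2 − (61/31)·R1: [0, 834/31, -318/31]
R3 ← R3 − (123/31)·R1: [0, 834/31, -318/31]
R3 ← R3 − R2: [0, 0, 0]
2 nonzero rows, so rank(PM) = 2.

2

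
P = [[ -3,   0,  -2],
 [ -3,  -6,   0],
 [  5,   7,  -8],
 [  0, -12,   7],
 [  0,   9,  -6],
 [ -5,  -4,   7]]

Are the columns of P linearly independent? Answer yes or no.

yes

Row reduce P to echelon form.
R2 ← R2 − R1: [0, -6, 2]
R3 ← R3 + (5/3)·R1: [0, 7, -34/3]
R6 ← R6 − (5/3)·R1: [0, -4, 31/3]
R3 ← R3 + (7/6)·R2: [0, 0, -9]
R4 ← R4 − (2)·R2: [0, 0, 3]
R5 ← R5 + (3/2)·R2: [0, 0, -3]
R6 ← R6 − (2/3)·R2: [0, 0, 9]
R4 ← R4 + (1/3)·R3: [0, 0, 0]
R5 ← R5 − (1/3)·R3: [0, 0, 0]
R6 ← R6 + R3: [0, 0, 0]
3 pivots among 3 columns.
Every column is a pivot column, so the columns are linearly independent.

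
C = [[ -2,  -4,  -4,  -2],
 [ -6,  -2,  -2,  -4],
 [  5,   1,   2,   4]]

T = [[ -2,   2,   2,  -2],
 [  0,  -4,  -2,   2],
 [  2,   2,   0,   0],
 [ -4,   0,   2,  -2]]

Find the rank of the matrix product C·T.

2

First compute CT:
[[  4,   4,   0,   0],
 [ 24,  -8, -16,  16],
 [-22,  10,  16, -16]]
Now row reduce the product.
R2 ← R2 − (6)·R1: [0, -32, -16, 16]
R3 ← R3 + (11/2)·R1: [0, 32, 16, -16]
R3 ← R3 + R2: [0, 0, 0, 0]
2 nonzero rows, so rank(CT) = 2.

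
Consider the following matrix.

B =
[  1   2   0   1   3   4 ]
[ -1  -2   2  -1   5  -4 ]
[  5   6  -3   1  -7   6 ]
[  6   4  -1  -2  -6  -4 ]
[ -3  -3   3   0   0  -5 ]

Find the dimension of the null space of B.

2

Row reduce to echelon form.
R2 ← R2 + R1: [0, 0, 2, 0, 8, 0]
R3 ← R3 − (5)·R1: [0, -4, -3, -4, -22, -14]
R4 ← R4 − (6)·R1: [0, -8, -1, -8, -24, -28]
R5 ← R5 + (3)·R1: [0, 3, 3, 3, 9, 7]
Swap R2 ↔ R3
R4 ← R4 − (2)·R2: [0, 0, 5, 0, 20, 0]
R5 ← R5 + (3/4)·R2: [0, 0, 3/4, 0, -15/2, -7/2]
R4 ← R4 − (5/2)·R3: [0, 0, 0, 0, 0, 0]
R5 ← R5 − (3/8)·R3: [0, 0, 0, 0, -21/2, -7/2]
Swap R4 ↔ R5
4 nonzero rows, so rank(B) = 4.
B has 6 columns; by rank–nullity, nullity = 6 − 4 = 2.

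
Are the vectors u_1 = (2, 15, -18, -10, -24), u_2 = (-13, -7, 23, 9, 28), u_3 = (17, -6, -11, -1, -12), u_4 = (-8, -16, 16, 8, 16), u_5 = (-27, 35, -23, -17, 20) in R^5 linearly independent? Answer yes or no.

Form the matrix with these vectors as rows and row reduce.
R2 ← R2 + (13/2)·R1: [0, 181/2, -94, -56, -128]
R3 ← R3 − (17/2)·R1: [0, -267/2, 142, 84, 192]
R4 ← R4 + (4)·R1: [0, 44, -56, -32, -80]
R5 ← R5 + (27/2)·R1: [0, 475/2, -266, -152, -304]
R3 ← R3 + (267/181)·R2: [0, 0, 604/181, 252/181, 576/181]
R4 ← R4 − (88/181)·R2: [0, 0, -1864/181, -864/181, -3216/181]
R5 ← R5 − (475/181)·R2: [0, 0, -3496/181, -912/181, 5776/181]
R4 ← R4 + (466/151)·R3: [0, 0, 0, -72/151, -1200/151]
R5 ← R5 + (874/151)·R3: [0, 0, 0, 456/151, 7600/151]
R5 ← R5 + (19/3)·R4: [0, 0, 0, 0, 0]
4 nonzero rows, so the 5 vectors span a space of dimension 4.
Since 4 < 5, the vectors are linearly dependent.

no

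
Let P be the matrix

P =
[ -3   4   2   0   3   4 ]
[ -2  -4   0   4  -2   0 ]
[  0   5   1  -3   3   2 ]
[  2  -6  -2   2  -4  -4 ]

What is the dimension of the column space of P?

Row reduce to echelon form.
R2 ← R2 − (2/3)·R1: [0, -20/3, -4/3, 4, -4, -8/3]
R4 ← R4 + (2/3)·R1: [0, -10/3, -2/3, 2, -2, -4/3]
R3 ← R3 + (3/4)·R2: [0, 0, 0, 0, 0, 0]
R4 ← R4 − (1/2)·R2: [0, 0, 0, 0, 0, 0]
Echelon form has 2 nonzero rows, so rank(P) = 2.
The column space has dimension equal to the rank: 2.

2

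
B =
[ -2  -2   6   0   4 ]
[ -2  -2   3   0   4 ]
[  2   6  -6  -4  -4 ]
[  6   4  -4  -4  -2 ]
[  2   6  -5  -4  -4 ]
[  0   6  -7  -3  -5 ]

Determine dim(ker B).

1

Row reduce to echelon form.
R2 ← R2 − R1: [0, 0, -3, 0, 0]
R3 ← R3 + R1: [0, 4, 0, -4, 0]
R4 ← R4 + (3)·R1: [0, -2, 14, -4, 10]
R5 ← R5 + R1: [0, 4, 1, -4, 0]
Swap R2 ↔ R3
R4 ← R4 + (1/2)·R2: [0, 0, 14, -6, 10]
R5 ← R5 − R2: [0, 0, 1, 0, 0]
R6 ← R6 − (3/2)·R2: [0, 0, -7, 3, -5]
R4 ← R4 + (14/3)·R3: [0, 0, 0, -6, 10]
R5 ← R5 + (1/3)·R3: [0, 0, 0, 0, 0]
R6 ← R6 − (7/3)·R3: [0, 0, 0, 3, -5]
R6 ← R6 + (1/2)·R4: [0, 0, 0, 0, 0]
4 nonzero rows, so rank(B) = 4.
B has 5 columns; by rank–nullity, nullity = 5 − 4 = 1.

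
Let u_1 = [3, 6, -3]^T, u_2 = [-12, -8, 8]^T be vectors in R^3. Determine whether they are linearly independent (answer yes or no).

Form the matrix with these vectors as rows and row reduce.
R2 ← R2 + (4)·R1: [0, 16, -4]
2 nonzero rows, so the 2 vectors span a space of dimension 2.
Since 2 = 2, the vectors are linearly independent.

yes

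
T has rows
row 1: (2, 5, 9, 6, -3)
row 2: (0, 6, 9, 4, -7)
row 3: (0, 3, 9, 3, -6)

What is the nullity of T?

2

Row reduce to echelon form.
R3 ← R3 − (1/2)·R2: [0, 0, 9/2, 1, -5/2]
3 nonzero rows, so rank(T) = 3.
T has 5 columns; by rank–nullity, nullity = 5 − 3 = 2.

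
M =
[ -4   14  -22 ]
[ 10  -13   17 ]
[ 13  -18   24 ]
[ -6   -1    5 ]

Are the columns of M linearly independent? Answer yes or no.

no

Row reduce M to echelon form.
R2 ← R2 + (5/2)·R1: [0, 22, -38]
R3 ← R3 + (13/4)·R1: [0, 55/2, -95/2]
R4 ← R4 − (3/2)·R1: [0, -22, 38]
R3 ← R3 − (5/4)·R2: [0, 0, 0]
R4 ← R4 + R2: [0, 0, 0]
2 pivots among 3 columns.
Only 2 < 3 pivot columns, so the columns are linearly dependent.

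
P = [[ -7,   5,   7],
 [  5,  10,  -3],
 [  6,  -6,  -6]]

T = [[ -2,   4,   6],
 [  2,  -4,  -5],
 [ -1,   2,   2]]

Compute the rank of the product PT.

First compute PT:
[[ 17, -34, -53],
 [ 13, -26, -26],
 [-18,  36,  54]]
Now row reduce the product.
R2 ← R2 − (13/17)·R1: [0, 0, 247/17]
R3 ← R3 + (18/17)·R1: [0, 0, -36/17]
R3 ← R3 + (36/247)·R2: [0, 0, 0]
2 nonzero rows, so rank(PT) = 2.

2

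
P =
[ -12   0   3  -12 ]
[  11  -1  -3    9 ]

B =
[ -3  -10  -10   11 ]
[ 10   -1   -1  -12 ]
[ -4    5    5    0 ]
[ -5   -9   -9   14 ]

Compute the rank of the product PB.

2

First compute PB:
[[ 84, 243, 243, -300],
 [-76, -205, -205, 259]]
Now row reduce the product.
R2 ← R2 + (19/21)·R1: [0, 104/7, 104/7, -87/7]
2 nonzero rows, so rank(PB) = 2.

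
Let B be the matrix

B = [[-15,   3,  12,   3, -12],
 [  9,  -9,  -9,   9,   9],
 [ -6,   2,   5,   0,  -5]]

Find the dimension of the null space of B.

Row reduce to echelon form.
R2 ← R2 + (3/5)·R1: [0, -36/5, -9/5, 54/5, 9/5]
R3 ← R3 − (2/5)·R1: [0, 4/5, 1/5, -6/5, -1/5]
R3 ← R3 + (1/9)·R2: [0, 0, 0, 0, 0]
2 nonzero rows, so rank(B) = 2.
B has 5 columns; by rank–nullity, nullity = 5 − 2 = 3.

3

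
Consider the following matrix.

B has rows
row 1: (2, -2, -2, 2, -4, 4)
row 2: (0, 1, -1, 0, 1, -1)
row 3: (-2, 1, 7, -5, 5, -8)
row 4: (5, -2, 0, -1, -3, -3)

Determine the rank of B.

Row reduce to echelon form.
R3 ← R3 + R1: [0, -1, 5, -3, 1, -4]
R4 ← R4 − (5/2)·R1: [0, 3, 5, -6, 7, -13]
R3 ← R3 + R2: [0, 0, 4, -3, 2, -5]
R4 ← R4 − (3)·R2: [0, 0, 8, -6, 4, -10]
R4 ← R4 − (2)·R3: [0, 0, 0, 0, 0, 0]
Echelon form has 3 nonzero rows, so rank(B) = 3.

3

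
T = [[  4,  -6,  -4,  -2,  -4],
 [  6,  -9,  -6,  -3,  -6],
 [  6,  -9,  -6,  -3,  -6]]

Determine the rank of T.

Row reduce to echelon form.
R2 ← R2 − (3/2)·R1: [0, 0, 0, 0, 0]
R3 ← R3 − (3/2)·R1: [0, 0, 0, 0, 0]
Echelon form has 1 nonzero row, so rank(T) = 1.

1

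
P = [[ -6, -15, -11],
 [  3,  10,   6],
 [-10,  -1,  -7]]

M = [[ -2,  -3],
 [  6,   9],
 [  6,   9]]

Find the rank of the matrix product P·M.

1

First compute PM:
[[-144, -216],
 [ 90, 135],
 [-28, -42]]
Now row reduce the product.
R2 ← R2 + (5/8)·R1: [0, 0]
R3 ← R3 − (7/36)·R1: [0, 0]
1 nonzero row, so rank(PM) = 1.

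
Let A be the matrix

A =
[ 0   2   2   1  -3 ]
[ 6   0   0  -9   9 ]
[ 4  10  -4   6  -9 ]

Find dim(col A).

3

Row reduce to echelon form.
Swap R1 ↔ R2
R3 ← R3 − (2/3)·R1: [0, 10, -4, 12, -15]
R3 ← R3 − (5)·R2: [0, 0, -14, 7, 0]
Echelon form has 3 nonzero rows, so rank(A) = 3.
The column space has dimension equal to the rank: 3.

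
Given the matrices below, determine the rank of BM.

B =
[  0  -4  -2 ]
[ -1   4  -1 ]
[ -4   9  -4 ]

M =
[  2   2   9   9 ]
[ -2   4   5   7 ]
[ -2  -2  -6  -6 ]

3

First compute BM:
[[ 12, -12,  -8, -16],
 [ -8,  16,  17,  25],
 [-18,  36,  33,  51]]
Now row reduce the product.
R2 ← R2 + (2/3)·R1: [0, 8, 35/3, 43/3]
R3 ← R3 + (3/2)·R1: [0, 18, 21, 27]
R3 ← R3 − (9/4)·R2: [0, 0, -21/4, -21/4]
3 nonzero rows, so rank(BM) = 3.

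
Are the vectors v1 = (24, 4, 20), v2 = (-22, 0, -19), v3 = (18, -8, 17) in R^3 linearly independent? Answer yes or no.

no

Form the matrix with these vectors as rows and row reduce.
R2 ← R2 + (11/12)·R1: [0, 11/3, -2/3]
R3 ← R3 − (3/4)·R1: [0, -11, 2]
R3 ← R3 + (3)·R2: [0, 0, 0]
2 nonzero rows, so the 3 vectors span a space of dimension 2.
Since 2 < 3, the vectors are linearly dependent.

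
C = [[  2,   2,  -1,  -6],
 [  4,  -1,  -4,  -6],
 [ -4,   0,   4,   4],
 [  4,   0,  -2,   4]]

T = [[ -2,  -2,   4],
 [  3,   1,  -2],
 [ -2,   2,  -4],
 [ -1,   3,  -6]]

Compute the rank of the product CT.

First compute CT:
[[ 10, -22,  44],
 [  3, -35,  70],
 [ -4,  28, -56],
 [ -8,   0,   0]]
Now row reduce the product.
R2 ← R2 − (3/10)·R1: [0, -142/5, 284/5]
R3 ← R3 + (2/5)·R1: [0, 96/5, -192/5]
R4 ← R4 + (4/5)·R1: [0, -88/5, 176/5]
R3 ← R3 + (48/71)·R2: [0, 0, 0]
R4 ← R4 − (44/71)·R2: [0, 0, 0]
2 nonzero rows, so rank(CT) = 2.

2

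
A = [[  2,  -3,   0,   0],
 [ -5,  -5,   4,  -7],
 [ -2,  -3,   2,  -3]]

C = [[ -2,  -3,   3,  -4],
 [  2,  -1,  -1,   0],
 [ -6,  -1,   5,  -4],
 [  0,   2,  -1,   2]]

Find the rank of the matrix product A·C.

First compute AC:
[[-10,  -3,   9,  -8],
 [-24,   2,  17, -10],
 [-14,   1,  10,  -6]]
Now row reduce the product.
R2 ← R2 − (12/5)·R1: [0, 46/5, -23/5, 46/5]
R3 ← R3 − (7/5)·R1: [0, 26/5, -13/5, 26/5]
R3 ← R3 − (13/23)·R2: [0, 0, 0, 0]
2 nonzero rows, so rank(AC) = 2.

2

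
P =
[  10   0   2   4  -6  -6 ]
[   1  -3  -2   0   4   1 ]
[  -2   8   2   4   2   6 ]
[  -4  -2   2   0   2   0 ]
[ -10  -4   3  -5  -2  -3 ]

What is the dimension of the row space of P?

Row reduce to echelon form.
R2 ← R2 − (1/10)·R1: [0, -3, -11/5, -2/5, 23/5, 8/5]
R3 ← R3 + (1/5)·R1: [0, 8, 12/5, 24/5, 4/5, 24/5]
R4 ← R4 + (2/5)·R1: [0, -2, 14/5, 8/5, -2/5, -12/5]
R5 ← R5 + R1: [0, -4, 5, -1, -8, -9]
R3 ← R3 + (8/3)·R2: [0, 0, -52/15, 56/15, 196/15, 136/15]
R4 ← R4 − (2/3)·R2: [0, 0, 64/15, 28/15, -52/15, -52/15]
R5 ← R5 − (4/3)·R2: [0, 0, 119/15, -7/15, -212/15, -167/15]
R4 ← R4 + (16/13)·R3: [0, 0, 0, 84/13, 164/13, 100/13]
R5 ← R5 + (119/52)·R3: [0, 0, 0, 105/13, 205/13, 125/13]
R5 ← R5 − (5/4)·R4: [0, 0, 0, 0, 0, 0]
Echelon form has 4 nonzero rows, so rank(P) = 4.
The row space has dimension equal to the rank: 4.

4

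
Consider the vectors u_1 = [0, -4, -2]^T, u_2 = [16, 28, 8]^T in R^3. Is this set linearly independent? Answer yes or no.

yes

Form the matrix with these vectors as rows and row reduce.
Swap R1 ↔ R2
2 nonzero rows, so the 2 vectors span a space of dimension 2.
Since 2 = 2, the vectors are linearly independent.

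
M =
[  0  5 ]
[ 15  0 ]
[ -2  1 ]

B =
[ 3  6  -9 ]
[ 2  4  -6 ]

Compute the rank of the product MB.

First compute MB:
[[ 10,  20, -30],
 [ 45,  90, -135],
 [ -4,  -8,  12]]
Now row reduce the product.
R2 ← R2 − (9/2)·R1: [0, 0, 0]
R3 ← R3 + (2/5)·R1: [0, 0, 0]
1 nonzero row, so rank(MB) = 1.

1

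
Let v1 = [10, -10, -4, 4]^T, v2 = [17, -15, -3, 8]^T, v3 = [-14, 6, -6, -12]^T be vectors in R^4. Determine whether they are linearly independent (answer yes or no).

Form the matrix with these vectors as rows and row reduce.
R2 ← R2 − (17/10)·R1: [0, 2, 19/5, 6/5]
R3 ← R3 + (7/5)·R1: [0, -8, -58/5, -32/5]
R3 ← R3 + (4)·R2: [0, 0, 18/5, -8/5]
3 nonzero rows, so the 3 vectors span a space of dimension 3.
Since 3 = 3, the vectors are linearly independent.

yes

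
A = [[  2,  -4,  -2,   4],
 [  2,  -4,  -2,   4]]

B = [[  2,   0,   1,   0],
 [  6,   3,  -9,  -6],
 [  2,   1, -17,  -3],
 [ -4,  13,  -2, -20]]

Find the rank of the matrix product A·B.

1

First compute AB:
[[-40,  38,  64, -50],
 [-40,  38,  64, -50]]
Now row reduce the product.
R2 ← R2 − R1: [0, 0, 0, 0]
1 nonzero row, so rank(AB) = 1.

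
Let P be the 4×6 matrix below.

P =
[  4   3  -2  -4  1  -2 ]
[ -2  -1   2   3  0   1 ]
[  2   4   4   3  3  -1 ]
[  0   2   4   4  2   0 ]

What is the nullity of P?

4

Row reduce to echelon form.
R2 ← R2 + (1/2)·R1: [0, 1/2, 1, 1, 1/2, 0]
R3 ← R3 − (1/2)·R1: [0, 5/2, 5, 5, 5/2, 0]
R3 ← R3 − (5)·R2: [0, 0, 0, 0, 0, 0]
R4 ← R4 − (4)·R2: [0, 0, 0, 0, 0, 0]
2 nonzero rows, so rank(P) = 2.
P has 6 columns; by rank–nullity, nullity = 6 − 2 = 4.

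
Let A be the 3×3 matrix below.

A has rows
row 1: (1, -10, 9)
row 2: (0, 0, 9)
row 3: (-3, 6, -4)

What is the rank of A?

3

Row reduce to echelon form.
R3 ← R3 + (3)·R1: [0, -24, 23]
Swap R2 ↔ R3
Echelon form has 3 nonzero rows, so rank(A) = 3.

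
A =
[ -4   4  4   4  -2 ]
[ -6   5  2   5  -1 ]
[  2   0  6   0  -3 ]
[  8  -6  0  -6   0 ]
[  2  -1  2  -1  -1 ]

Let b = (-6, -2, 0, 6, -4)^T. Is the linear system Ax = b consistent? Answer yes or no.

Row reduce the augmented matrix [A | b].
R2 ← R2 − (3/2)·R1: [0, -1, -4, -1, 2, 7]
R3 ← R3 + (1/2)·R1: [0, 2, 8, 2, -4, -3]
R4 ← R4 + (2)·R1: [0, 2, 8, 2, -4, -6]
R5 ← R5 + (1/2)·R1: [0, 1, 4, 1, -2, -7]
R3 ← R3 + (2)·R2: [0, 0, 0, 0, 0, 11]
R4 ← R4 + (2)·R2: [0, 0, 0, 0, 0, 8]
R5 ← R5 + R2: [0, 0, 0, 0, 0, 0]
R4 ← R4 − (8/11)·R3: [0, 0, 0, 0, 0, 0]
The echelon form has 3 nonzero rows; the last pivot sits in the augmented column, so rank(A) = 2 but rank([A|b]) = 3.
Since the ranks differ, the system is inconsistent.

no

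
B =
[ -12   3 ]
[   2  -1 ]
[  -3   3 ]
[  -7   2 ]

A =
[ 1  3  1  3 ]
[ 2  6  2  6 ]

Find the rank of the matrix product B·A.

First compute BA:
[[ -6, -18,  -6, -18],
 [  0,   0,   0,   0],
 [  3,   9,   3,   9],
 [ -3,  -9,  -3,  -9]]
Now row reduce the product.
R3 ← R3 + (1/2)·R1: [0, 0, 0, 0]
R4 ← R4 − (1/2)·R1: [0, 0, 0, 0]
1 nonzero row, so rank(BA) = 1.

1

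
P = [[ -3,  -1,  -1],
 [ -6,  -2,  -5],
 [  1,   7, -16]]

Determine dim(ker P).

0

Row reduce to echelon form.
R2 ← R2 − (2)·R1: [0, 0, -3]
R3 ← R3 + (1/3)·R1: [0, 20/3, -49/3]
Swap R2 ↔ R3
3 nonzero rows, so rank(P) = 3.
P has 3 columns; by rank–nullity, nullity = 3 − 3 = 0.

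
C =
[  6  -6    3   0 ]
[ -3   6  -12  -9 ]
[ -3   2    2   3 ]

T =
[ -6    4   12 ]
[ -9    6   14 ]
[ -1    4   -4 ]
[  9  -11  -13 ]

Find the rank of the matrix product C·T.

First compute CT:
[[ 15,   0, -24],
 [-105,  75, 213],
 [ 25, -25, -55]]
Now row reduce the product.
R2 ← R2 + (7)·R1: [0, 75, 45]
R3 ← R3 − (5/3)·R1: [0, -25, -15]
R3 ← R3 + (1/3)·R2: [0, 0, 0]
2 nonzero rows, so rank(CT) = 2.

2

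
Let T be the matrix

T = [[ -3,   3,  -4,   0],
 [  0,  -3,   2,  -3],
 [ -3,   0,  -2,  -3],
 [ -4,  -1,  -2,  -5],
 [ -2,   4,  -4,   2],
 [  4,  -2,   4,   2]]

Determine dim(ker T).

2

Row reduce to echelon form.
R3 ← R3 − R1: [0, -3, 2, -3]
R4 ← R4 − (4/3)·R1: [0, -5, 10/3, -5]
R5 ← R5 − (2/3)·R1: [0, 2, -4/3, 2]
R6 ← R6 + (4/3)·R1: [0, 2, -4/3, 2]
R3 ← R3 − R2: [0, 0, 0, 0]
R4 ← R4 − (5/3)·R2: [0, 0, 0, 0]
R5 ← R5 + (2/3)·R2: [0, 0, 0, 0]
R6 ← R6 + (2/3)·R2: [0, 0, 0, 0]
2 nonzero rows, so rank(T) = 2.
T has 4 columns; by rank–nullity, nullity = 4 − 2 = 2.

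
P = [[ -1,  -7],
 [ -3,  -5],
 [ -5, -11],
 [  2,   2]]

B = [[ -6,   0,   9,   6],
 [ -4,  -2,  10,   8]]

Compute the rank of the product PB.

2

First compute PB:
[[ 34,  14, -79, -62],
 [ 38,  10, -77, -58],
 [ 74,  22, -155, -118],
 [-20,  -4,  38,  28]]
Now row reduce the product.
R2 ← R2 − (19/17)·R1: [0, -96/17, 192/17, 192/17]
R3 ← R3 − (37/17)·R1: [0, -144/17, 288/17, 288/17]
R4 ← R4 + (10/17)·R1: [0, 72/17, -144/17, -144/17]
R3 ← R3 − (3/2)·R2: [0, 0, 0, 0]
R4 ← R4 + (3/4)·R2: [0, 0, 0, 0]
2 nonzero rows, so rank(PB) = 2.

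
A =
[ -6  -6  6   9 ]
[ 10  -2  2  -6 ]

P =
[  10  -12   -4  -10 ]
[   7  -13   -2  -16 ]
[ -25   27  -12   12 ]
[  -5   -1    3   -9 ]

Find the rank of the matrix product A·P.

First compute AP:
[[-297, 303,  -9, 147],
 [ 66, -34, -78,  10]]
Now row reduce the product.
R2 ← R2 + (2/9)·R1: [0, 100/3, -80, 128/3]
2 nonzero rows, so rank(AP) = 2.

2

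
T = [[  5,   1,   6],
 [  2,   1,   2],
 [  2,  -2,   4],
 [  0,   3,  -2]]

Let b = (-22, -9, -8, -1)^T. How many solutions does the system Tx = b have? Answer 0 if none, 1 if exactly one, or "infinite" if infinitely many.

infinite

Row reduce the augmented matrix [T | b].
R2 ← R2 − (2/5)·R1: [0, 3/5, -2/5, -1/5]
R3 ← R3 − (2/5)·R1: [0, -12/5, 8/5, 4/5]
R3 ← R3 + (4)·R2: [0, 0, 0, 0]
R4 ← R4 − (5)·R2: [0, 0, 0, 0]
The echelon form has 2 nonzero rows, and every pivot lies in the first 3 columns, so rank(T) = rank([T|b]) = 2.
The system is consistent.
rank = 2 < 3 unknowns, so there are infinitely many solutions.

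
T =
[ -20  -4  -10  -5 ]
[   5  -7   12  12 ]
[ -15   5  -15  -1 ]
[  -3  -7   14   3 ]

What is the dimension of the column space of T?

Row reduce to echelon form.
R2 ← R2 + (1/4)·R1: [0, -8, 19/2, 43/4]
R3 ← R3 − (3/4)·R1: [0, 8, -15/2, 11/4]
R4 ← R4 − (3/20)·R1: [0, -32/5, 31/2, 15/4]
R3 ← R3 + R2: [0, 0, 2, 27/2]
R4 ← R4 − (4/5)·R2: [0, 0, 79/10, -97/20]
R4 ← R4 − (79/20)·R3: [0, 0, 0, -2327/40]
Echelon form has 4 nonzero rows, so rank(T) = 4.
The column space has dimension equal to the rank: 4.

4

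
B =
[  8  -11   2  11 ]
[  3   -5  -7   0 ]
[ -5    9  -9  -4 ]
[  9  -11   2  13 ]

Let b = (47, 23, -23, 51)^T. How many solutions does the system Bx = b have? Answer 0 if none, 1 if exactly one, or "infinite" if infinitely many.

Row reduce the augmented matrix [B | b].
R2 ← R2 − (3/8)·R1: [0, -7/8, -31/4, -33/8, 43/8]
R3 ← R3 + (5/8)·R1: [0, 17/8, -31/4, 23/8, 51/8]
R4 ← R4 − (9/8)·R1: [0, 11/8, -1/4, 5/8, -15/8]
R3 ← R3 + (17/7)·R2: [0, 0, -186/7, -50/7, 136/7]
R4 ← R4 + (11/7)·R2: [0, 0, -87/7, -41/7, 46/7]
R4 ← R4 − (29/62)·R3: [0, 0, 0, -78/31, -78/31]
The echelon form has 4 nonzero rows, and every pivot lies in the first 4 columns, so rank(B) = rank([B|b]) = 4.
The system is consistent.
rank = 4 = number of unknowns, so the solution is unique.

1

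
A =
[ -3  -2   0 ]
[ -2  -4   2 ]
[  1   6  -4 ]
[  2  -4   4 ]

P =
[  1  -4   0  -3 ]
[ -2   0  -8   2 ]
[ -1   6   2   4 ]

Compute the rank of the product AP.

First compute AP:
[[  1,  12,  16,   5],
 [  4,  20,  36,   6],
 [ -7, -28, -56,  -7],
 [  6,  16,  40,   2]]
Now row reduce the product.
R2 ← R2 − (4)·R1: [0, -28, -28, -14]
R3 ← R3 + (7)·R1: [0, 56, 56, 28]
R4 ← R4 − (6)·R1: [0, -56, -56, -28]
R3 ← R3 + (2)·R2: [0, 0, 0, 0]
R4 ← R4 − (2)·R2: [0, 0, 0, 0]
2 nonzero rows, so rank(AP) = 2.

2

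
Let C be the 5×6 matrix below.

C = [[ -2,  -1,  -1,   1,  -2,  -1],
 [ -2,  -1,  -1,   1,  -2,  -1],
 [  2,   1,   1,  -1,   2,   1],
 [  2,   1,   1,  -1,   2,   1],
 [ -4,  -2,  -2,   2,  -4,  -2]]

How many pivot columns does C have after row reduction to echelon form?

Row reduce to echelon form.
R2 ← R2 − R1: [0, 0, 0, 0, 0, 0]
R3 ← R3 + R1: [0, 0, 0, 0, 0, 0]
R4 ← R4 + R1: [0, 0, 0, 0, 0, 0]
R5 ← R5 − (2)·R1: [0, 0, 0, 0, 0, 0]
Echelon form has 1 nonzero row, so rank(C) = 1.
Each nonzero row contributes one pivot column: 1 pivot columns.

1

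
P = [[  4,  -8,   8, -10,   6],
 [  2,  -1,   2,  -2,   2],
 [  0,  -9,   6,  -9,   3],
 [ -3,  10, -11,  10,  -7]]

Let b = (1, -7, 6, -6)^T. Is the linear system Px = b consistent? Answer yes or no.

Row reduce the augmented matrix [P | b].
R2 ← R2 − (1/2)·R1: [0, 3, -2, 3, -1, -15/2]
R4 ← R4 + (3/4)·R1: [0, 4, -5, 5/2, -5/2, -21/4]
R3 ← R3 + (3)·R2: [0, 0, 0, 0, 0, -33/2]
R4 ← R4 − (4/3)·R2: [0, 0, -7/3, -3/2, -7/6, 19/4]
Swap R3 ↔ R4
The echelon form has 4 nonzero rows; the last pivot sits in the augmented column, so rank(P) = 3 but rank([P|b]) = 4.
Since the ranks differ, the system is inconsistent.

no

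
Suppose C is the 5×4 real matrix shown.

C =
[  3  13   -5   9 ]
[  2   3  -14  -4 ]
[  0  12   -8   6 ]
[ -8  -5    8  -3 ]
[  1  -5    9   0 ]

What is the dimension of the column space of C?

Row reduce to echelon form.
R2 ← R2 − (2/3)·R1: [0, -17/3, -32/3, -10]
R4 ← R4 + (8/3)·R1: [0, 89/3, -16/3, 21]
R5 ← R5 − (1/3)·R1: [0, -28/3, 32/3, -3]
R3 ← R3 + (36/17)·R2: [0, 0, -520/17, -258/17]
R4 ← R4 + (89/17)·R2: [0, 0, -1040/17, -533/17]
R5 ← R5 − (28/17)·R2: [0, 0, 480/17, 229/17]
R4 ← R4 − (2)·R3: [0, 0, 0, -1]
R5 ← R5 + (12/13)·R3: [0, 0, 0, -7/13]
R5 ← R5 − (7/13)·R4: [0, 0, 0, 0]
Echelon form has 4 nonzero rows, so rank(C) = 4.
The column space has dimension equal to the rank: 4.

4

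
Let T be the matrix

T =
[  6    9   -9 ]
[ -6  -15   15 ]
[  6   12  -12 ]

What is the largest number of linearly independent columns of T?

2

Row reduce to echelon form.
R2 ← R2 + R1: [0, -6, 6]
R3 ← R3 − R1: [0, 3, -3]
R3 ← R3 + (1/2)·R2: [0, 0, 0]
Echelon form has 2 nonzero rows, so rank(T) = 2.
The rank gives the maximum number of linearly independent columns: 2.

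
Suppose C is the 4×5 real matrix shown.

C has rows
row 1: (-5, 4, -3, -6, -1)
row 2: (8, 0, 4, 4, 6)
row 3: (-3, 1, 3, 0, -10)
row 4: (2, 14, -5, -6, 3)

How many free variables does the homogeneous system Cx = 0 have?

Row reduce to echelon form.
R2 ← R2 + (8/5)·R1: [0, 32/5, -4/5, -28/5, 22/5]
R3 ← R3 − (3/5)·R1: [0, -7/5, 24/5, 18/5, -47/5]
R4 ← R4 + (2/5)·R1: [0, 78/5, -31/5, -42/5, 13/5]
R3 ← R3 + (7/32)·R2: [0, 0, 37/8, 19/8, -135/16]
R4 ← R4 − (39/16)·R2: [0, 0, -17/4, 21/4, -65/8]
R4 ← R4 + (34/37)·R3: [0, 0, 0, 275/37, -1175/74]
4 nonzero rows, so rank(C) = 4.
C has 5 columns; by rank–nullity, nullity = 5 − 4 = 1.

1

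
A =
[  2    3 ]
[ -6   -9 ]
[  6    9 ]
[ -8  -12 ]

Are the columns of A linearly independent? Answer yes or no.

no

Row reduce A to echelon form.
R2 ← R2 + (3)·R1: [0, 0]
R3 ← R3 − (3)·R1: [0, 0]
R4 ← R4 + (4)·R1: [0, 0]
1 pivot among 2 columns.
Only 1 < 2 pivot columns, so the columns are linearly dependent.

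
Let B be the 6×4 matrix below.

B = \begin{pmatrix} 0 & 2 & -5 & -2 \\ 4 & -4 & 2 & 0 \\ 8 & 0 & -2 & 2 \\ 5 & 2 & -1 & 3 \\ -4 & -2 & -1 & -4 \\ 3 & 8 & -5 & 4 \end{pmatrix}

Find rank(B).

Row reduce to echelon form.
Swap R1 ↔ R2
R3 ← R3 − (2)·R1: [0, 8, -6, 2]
R4 ← R4 − (5/4)·R1: [0, 7, -7/2, 3]
R5 ← R5 + R1: [0, -6, 1, -4]
R6 ← R6 − (3/4)·R1: [0, 11, -13/2, 4]
R3 ← R3 − (4)·R2: [0, 0, 14, 10]
R4 ← R4 − (7/2)·R2: [0, 0, 14, 10]
R5 ← R5 + (3)·R2: [0, 0, -14, -10]
R6 ← R6 − (11/2)·R2: [0, 0, 21, 15]
R4 ← R4 − R3: [0, 0, 0, 0]
R5 ← R5 + R3: [0, 0, 0, 0]
R6 ← R6 − (3/2)·R3: [0, 0, 0, 0]
Echelon form has 3 nonzero rows, so rank(B) = 3.

3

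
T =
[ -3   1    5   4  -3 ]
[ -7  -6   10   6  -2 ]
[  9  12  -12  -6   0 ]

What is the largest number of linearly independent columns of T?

Row reduce to echelon form.
R2 ← R2 − (7/3)·R1: [0, -25/3, -5/3, -10/3, 5]
R3 ← R3 + (3)·R1: [0, 15, 3, 6, -9]
R3 ← R3 + (9/5)·R2: [0, 0, 0, 0, 0]
Echelon form has 2 nonzero rows, so rank(T) = 2.
The rank gives the maximum number of linearly independent columns: 2.

2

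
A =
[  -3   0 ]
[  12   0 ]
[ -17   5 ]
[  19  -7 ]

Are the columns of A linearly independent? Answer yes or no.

Row reduce A to echelon form.
R2 ← R2 + (4)·R1: [0, 0]
R3 ← R3 − (17/3)·R1: [0, 5]
R4 ← R4 + (19/3)·R1: [0, -7]
Swap R2 ↔ R3
R4 ← R4 + (7/5)·R2: [0, 0]
2 pivots among 2 columns.
Every column is a pivot column, so the columns are linearly independent.

yes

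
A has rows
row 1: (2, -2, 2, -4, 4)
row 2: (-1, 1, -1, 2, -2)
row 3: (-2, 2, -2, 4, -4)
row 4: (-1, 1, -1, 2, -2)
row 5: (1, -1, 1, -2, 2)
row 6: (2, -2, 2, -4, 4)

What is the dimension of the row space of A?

Row reduce to echelon form.
R2 ← R2 + (1/2)·R1: [0, 0, 0, 0, 0]
R3 ← R3 + R1: [0, 0, 0, 0, 0]
R4 ← R4 + (1/2)·R1: [0, 0, 0, 0, 0]
R5 ← R5 − (1/2)·R1: [0, 0, 0, 0, 0]
R6 ← R6 − R1: [0, 0, 0, 0, 0]
Echelon form has 1 nonzero row, so rank(A) = 1.
The row space has dimension equal to the rank: 1.

1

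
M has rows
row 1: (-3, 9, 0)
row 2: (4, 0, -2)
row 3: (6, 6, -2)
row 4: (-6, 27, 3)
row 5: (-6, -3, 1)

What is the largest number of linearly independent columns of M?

Row reduce to echelon form.
R2 ← R2 + (4/3)·R1: [0, 12, -2]
R3 ← R3 + (2)·R1: [0, 24, -2]
R4 ← R4 − (2)·R1: [0, 9, 3]
R5 ← R5 − (2)·R1: [0, -21, 1]
R3 ← R3 − (2)·R2: [0, 0, 2]
R4 ← R4 − (3/4)·R2: [0, 0, 9/2]
R5 ← R5 + (7/4)·R2: [0, 0, -5/2]
R4 ← R4 − (9/4)·R3: [0, 0, 0]
R5 ← R5 + (5/4)·R3: [0, 0, 0]
Echelon form has 3 nonzero rows, so rank(M) = 3.
The rank gives the maximum number of linearly independent columns: 3.

3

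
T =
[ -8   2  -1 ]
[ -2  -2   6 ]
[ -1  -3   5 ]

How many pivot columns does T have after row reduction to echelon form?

Row reduce to echelon form.
R2 ← R2 − (1/4)·R1: [0, -5/2, 25/4]
R3 ← R3 − (1/8)·R1: [0, -13/4, 41/8]
R3 ← R3 − (13/10)·R2: [0, 0, -3]
Echelon form has 3 nonzero rows, so rank(T) = 3.
Each nonzero row contributes one pivot column: 3 pivot columns.

3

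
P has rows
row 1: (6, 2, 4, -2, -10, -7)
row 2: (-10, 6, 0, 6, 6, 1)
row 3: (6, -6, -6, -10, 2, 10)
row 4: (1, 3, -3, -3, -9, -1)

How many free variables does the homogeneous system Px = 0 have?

2

Row reduce to echelon form.
R2 ← R2 + (5/3)·R1: [0, 28/3, 20/3, 8/3, -32/3, -32/3]
R3 ← R3 − R1: [0, -8, -10, -8, 12, 17]
R4 ← R4 − (1/6)·R1: [0, 8/3, -11/3, -8/3, -22/3, 1/6]
R3 ← R3 + (6/7)·R2: [0, 0, -30/7, -40/7, 20/7, 55/7]
R4 ← R4 − (2/7)·R2: [0, 0, -39/7, -24/7, -30/7, 45/14]
R4 ← R4 − (13/10)·R3: [0, 0, 0, 4, -8, -7]
4 nonzero rows, so rank(P) = 4.
P has 6 columns; by rank–nullity, nullity = 6 − 4 = 2.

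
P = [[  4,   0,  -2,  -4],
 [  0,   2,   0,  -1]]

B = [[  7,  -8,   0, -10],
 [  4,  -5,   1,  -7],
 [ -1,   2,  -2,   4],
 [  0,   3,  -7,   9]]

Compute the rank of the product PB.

2

First compute PB:
[[ 30, -48,  32, -84],
 [  8, -13,   9, -23]]
Now row reduce the product.
R2 ← R2 − (4/15)·R1: [0, -1/5, 7/15, -3/5]
2 nonzero rows, so rank(PB) = 2.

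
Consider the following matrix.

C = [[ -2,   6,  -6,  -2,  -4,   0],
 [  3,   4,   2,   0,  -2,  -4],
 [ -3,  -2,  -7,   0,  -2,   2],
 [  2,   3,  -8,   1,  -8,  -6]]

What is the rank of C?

3

Row reduce to echelon form.
R2 ← R2 + (3/2)·R1: [0, 13, -7, -3, -8, -4]
R3 ← R3 − (3/2)·R1: [0, -11, 2, 3, 4, 2]
R4 ← R4 + R1: [0, 9, -14, -1, -12, -6]
R3 ← R3 + (11/13)·R2: [0, 0, -51/13, 6/13, -36/13, -18/13]
R4 ← R4 − (9/13)·R2: [0, 0, -119/13, 14/13, -84/13, -42/13]
R4 ← R4 − (7/3)·R3: [0, 0, 0, 0, 0, 0]
Echelon form has 3 nonzero rows, so rank(C) = 3.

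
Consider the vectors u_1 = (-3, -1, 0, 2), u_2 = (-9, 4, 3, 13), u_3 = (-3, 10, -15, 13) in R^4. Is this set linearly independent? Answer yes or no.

yes

Form the matrix with these vectors as rows and row reduce.
R2 ← R2 − (3)·R1: [0, 7, 3, 7]
R3 ← R3 − R1: [0, 11, -15, 11]
R3 ← R3 − (11/7)·R2: [0, 0, -138/7, 0]
3 nonzero rows, so the 3 vectors span a space of dimension 3.
Since 3 = 3, the vectors are linearly independent.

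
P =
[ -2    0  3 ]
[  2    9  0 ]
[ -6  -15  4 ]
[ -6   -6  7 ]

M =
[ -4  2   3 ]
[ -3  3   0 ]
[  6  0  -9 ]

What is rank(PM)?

2

First compute PM:
[[ 26,  -4, -33],
 [-35,  31,   6],
 [ 93, -57, -54],
 [ 84, -30, -81]]
Now row reduce the product.
R2 ← R2 + (35/26)·R1: [0, 333/13, -999/26]
R3 ← R3 − (93/26)·R1: [0, -555/13, 1665/26]
R4 ← R4 − (42/13)·R1: [0, -222/13, 333/13]
R3 ← R3 + (5/3)·R2: [0, 0, 0]
R4 ← R4 + (2/3)·R2: [0, 0, 0]
2 nonzero rows, so rank(PM) = 2.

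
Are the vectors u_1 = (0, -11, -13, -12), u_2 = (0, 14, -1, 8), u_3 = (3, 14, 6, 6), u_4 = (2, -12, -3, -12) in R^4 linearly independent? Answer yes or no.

Form the matrix with these vectors as rows and row reduce.
Swap R1 ↔ R3
R4 ← R4 − (2/3)·R1: [0, -64/3, -7, -16]
R3 ← R3 + (11/14)·R2: [0, 0, -193/14, -40/7]
R4 ← R4 + (32/21)·R2: [0, 0, -179/21, -80/21]
R4 ← R4 − (358/579)·R3: [0, 0, 0, -160/579]
4 nonzero rows, so the 4 vectors span a space of dimension 4.
Since 4 = 4, the vectors are linearly independent.

yes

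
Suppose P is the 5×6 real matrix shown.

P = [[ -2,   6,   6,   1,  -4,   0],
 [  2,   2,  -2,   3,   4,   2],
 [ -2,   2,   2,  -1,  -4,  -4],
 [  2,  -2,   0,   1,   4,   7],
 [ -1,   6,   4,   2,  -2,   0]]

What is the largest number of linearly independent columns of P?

3

Row reduce to echelon form.
R2 ← R2 + R1: [0, 8, 4, 4, 0, 2]
R3 ← R3 − R1: [0, -4, -4, -2, 0, -4]
R4 ← R4 + R1: [0, 4, 6, 2, 0, 7]
R5 ← R5 − (1/2)·R1: [0, 3, 1, 3/2, 0, 0]
R3 ← R3 + (1/2)·R2: [0, 0, -2, 0, 0, -3]
R4 ← R4 − (1/2)·R2: [0, 0, 4, 0, 0, 6]
R5 ← R5 − (3/8)·R2: [0, 0, -1/2, 0, 0, -3/4]
R4 ← R4 + (2)·R3: [0, 0, 0, 0, 0, 0]
R5 ← R5 − (1/4)·R3: [0, 0, 0, 0, 0, 0]
Echelon form has 3 nonzero rows, so rank(P) = 3.
The rank gives the maximum number of linearly independent columns: 3.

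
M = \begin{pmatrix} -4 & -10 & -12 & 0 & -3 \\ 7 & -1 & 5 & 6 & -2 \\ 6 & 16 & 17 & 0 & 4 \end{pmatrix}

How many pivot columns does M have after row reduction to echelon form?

3

Row reduce to echelon form.
R2 ← R2 + (7/4)·R1: [0, -37/2, -16, 6, -29/4]
R3 ← R3 + (3/2)·R1: [0, 1, -1, 0, -1/2]
R3 ← R3 + (2/37)·R2: [0, 0, -69/37, 12/37, -33/37]
Echelon form has 3 nonzero rows, so rank(M) = 3.
Each nonzero row contributes one pivot column: 3 pivot columns.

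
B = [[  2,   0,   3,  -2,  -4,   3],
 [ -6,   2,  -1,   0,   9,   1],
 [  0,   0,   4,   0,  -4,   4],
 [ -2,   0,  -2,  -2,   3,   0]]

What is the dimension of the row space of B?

Row reduce to echelon form.
R2 ← R2 + (3)·R1: [0, 2, 8, -6, -3, 10]
R4 ← R4 + R1: [0, 0, 1, -4, -1, 3]
R4 ← R4 − (1/4)·R3: [0, 0, 0, -4, 0, 2]
Echelon form has 4 nonzero rows, so rank(B) = 4.
The row space has dimension equal to the rank: 4.

4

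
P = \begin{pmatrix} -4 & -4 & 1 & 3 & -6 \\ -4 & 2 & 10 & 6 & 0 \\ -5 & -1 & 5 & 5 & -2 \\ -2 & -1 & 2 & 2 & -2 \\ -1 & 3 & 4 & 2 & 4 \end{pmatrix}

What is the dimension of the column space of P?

3

Row reduce to echelon form.
R2 ← R2 − R1: [0, 6, 9, 3, 6]
R3 ← R3 − (5/4)·R1: [0, 4, 15/4, 5/4, 11/2]
R4 ← R4 − (1/2)·R1: [0, 1, 3/2, 1/2, 1]
R5 ← R5 − (1/4)·R1: [0, 4, 15/4, 5/4, 11/2]
R3 ← R3 − (2/3)·R2: [0, 0, -9/4, -3/4, 3/2]
R4 ← R4 − (1/6)·R2: [0, 0, 0, 0, 0]
R5 ← R5 − (2/3)·R2: [0, 0, -9/4, -3/4, 3/2]
R5 ← R5 − R3: [0, 0, 0, 0, 0]
Echelon form has 3 nonzero rows, so rank(P) = 3.
The column space has dimension equal to the rank: 3.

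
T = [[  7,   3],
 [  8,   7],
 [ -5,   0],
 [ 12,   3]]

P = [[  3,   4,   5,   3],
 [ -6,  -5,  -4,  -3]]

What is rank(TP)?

2

First compute TP:
[[  3,  13,  23,  12],
 [-18,  -3,  12,   3],
 [-15, -20, -25, -15],
 [ 18,  33,  48,  27]]
Now row reduce the product.
R2 ← R2 + (6)·R1: [0, 75, 150, 75]
R3 ← R3 + (5)·R1: [0, 45, 90, 45]
R4 ← R4 − (6)·R1: [0, -45, -90, -45]
R3 ← R3 − (3/5)·R2: [0, 0, 0, 0]
R4 ← R4 + (3/5)·R2: [0, 0, 0, 0]
2 nonzero rows, so rank(TP) = 2.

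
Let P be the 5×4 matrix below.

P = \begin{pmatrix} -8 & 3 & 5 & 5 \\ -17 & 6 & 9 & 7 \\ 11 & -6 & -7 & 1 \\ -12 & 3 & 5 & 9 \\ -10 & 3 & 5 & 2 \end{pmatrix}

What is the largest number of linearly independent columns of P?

Row reduce to echelon form.
R2 ← R2 − (17/8)·R1: [0, -3/8, -13/8, -29/8]
R3 ← R3 + (11/8)·R1: [0, -15/8, -1/8, 63/8]
R4 ← R4 − (3/2)·R1: [0, -3/2, -5/2, 3/2]
R5 ← R5 − (5/4)·R1: [0, -3/4, -5/4, -17/4]
R3 ← R3 − (5)·R2: [0, 0, 8, 26]
R4 ← R4 − (4)·R2: [0, 0, 4, 16]
R5 ← R5 − (2)·R2: [0, 0, 2, 3]
R4 ← R4 − (1/2)·R3: [0, 0, 0, 3]
R5 ← R5 − (1/4)·R3: [0, 0, 0, -7/2]
R5 ← R5 + (7/6)·R4: [0, 0, 0, 0]
Echelon form has 4 nonzero rows, so rank(P) = 4.
The rank gives the maximum number of linearly independent columns: 4.

4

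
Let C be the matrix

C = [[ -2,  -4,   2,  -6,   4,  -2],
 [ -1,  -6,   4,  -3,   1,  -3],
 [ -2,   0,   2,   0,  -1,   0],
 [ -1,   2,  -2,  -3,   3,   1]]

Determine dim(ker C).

3

Row reduce to echelon form.
R2 ← R2 − (1/2)·R1: [0, -4, 3, 0, -1, -2]
R3 ← R3 − R1: [0, 4, 0, 6, -5, 2]
R4 ← R4 − (1/2)·R1: [0, 4, -3, 0, 1, 2]
R3 ← R3 + R2: [0, 0, 3, 6, -6, 0]
R4 ← R4 + R2: [0, 0, 0, 0, 0, 0]
3 nonzero rows, so rank(C) = 3.
C has 6 columns; by rank–nullity, nullity = 6 − 3 = 3.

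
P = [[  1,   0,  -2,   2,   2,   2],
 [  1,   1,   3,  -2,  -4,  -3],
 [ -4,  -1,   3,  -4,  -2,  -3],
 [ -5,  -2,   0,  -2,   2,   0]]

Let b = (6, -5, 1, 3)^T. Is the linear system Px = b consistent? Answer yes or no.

no

Row reduce the augmented matrix [P | b].
R2 ← R2 − R1: [0, 1, 5, -4, -6, -5, -11]
R3 ← R3 + (4)·R1: [0, -1, -5, 4, 6, 5, 25]
R4 ← R4 + (5)·R1: [0, -2, -10, 8, 12, 10, 33]
R3 ← R3 + R2: [0, 0, 0, 0, 0, 0, 14]
R4 ← R4 + (2)·R2: [0, 0, 0, 0, 0, 0, 11]
R4 ← R4 − (11/14)·R3: [0, 0, 0, 0, 0, 0, 0]
The echelon form has 3 nonzero rows; the last pivot sits in the augmented column, so rank(P) = 2 but rank([P|b]) = 3.
Since the ranks differ, the system is inconsistent.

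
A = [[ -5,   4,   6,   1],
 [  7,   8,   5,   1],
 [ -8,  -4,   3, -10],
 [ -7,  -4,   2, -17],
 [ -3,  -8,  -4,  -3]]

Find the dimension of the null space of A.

0

Row reduce to echelon form.
R2 ← R2 + (7/5)·R1: [0, 68/5, 67/5, 12/5]
R3 ← R3 − (8/5)·R1: [0, -52/5, -33/5, -58/5]
R4 ← R4 − (7/5)·R1: [0, -48/5, -32/5, -92/5]
R5 ← R5 − (3/5)·R1: [0, -52/5, -38/5, -18/5]
R3 ← R3 + (13/17)·R2: [0, 0, 62/17, -166/17]
R4 ← R4 + (12/17)·R2: [0, 0, 52/17, -284/17]
R5 ← R5 + (13/17)·R2: [0, 0, 45/17, -30/17]
R4 ← R4 − (26/31)·R3: [0, 0, 0, -264/31]
R5 ← R5 − (45/62)·R3: [0, 0, 0, 165/31]
R5 ← R5 + (5/8)·R4: [0, 0, 0, 0]
4 nonzero rows, so rank(A) = 4.
A has 4 columns; by rank–nullity, nullity = 4 − 4 = 0.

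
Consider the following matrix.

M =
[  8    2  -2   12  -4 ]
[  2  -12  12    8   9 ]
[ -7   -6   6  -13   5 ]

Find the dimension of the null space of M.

2

Row reduce to echelon form.
R2 ← R2 − (1/4)·R1: [0, -25/2, 25/2, 5, 10]
R3 ← R3 + (7/8)·R1: [0, -17/4, 17/4, -5/2, 3/2]
R3 ← R3 − (17/50)·R2: [0, 0, 0, -21/5, -19/10]
3 nonzero rows, so rank(M) = 3.
M has 5 columns; by rank–nullity, nullity = 5 − 3 = 2.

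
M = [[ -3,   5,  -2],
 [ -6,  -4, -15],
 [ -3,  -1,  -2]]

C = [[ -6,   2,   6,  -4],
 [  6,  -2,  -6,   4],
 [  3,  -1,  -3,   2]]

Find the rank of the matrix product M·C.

1

First compute MC:
[[ 42, -14, -42,  28],
 [-33,  11,  33, -22],
 [  6,  -2,  -6,   4]]
Now row reduce the product.
R2 ← R2 + (11/14)·R1: [0, 0, 0, 0]
R3 ← R3 − (1/7)·R1: [0, 0, 0, 0]
1 nonzero row, so rank(MC) = 1.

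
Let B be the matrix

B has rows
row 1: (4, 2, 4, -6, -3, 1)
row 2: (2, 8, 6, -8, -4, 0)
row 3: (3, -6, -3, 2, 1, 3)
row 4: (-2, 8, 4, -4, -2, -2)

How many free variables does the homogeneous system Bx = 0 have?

Row reduce to echelon form.
R2 ← R2 − (1/2)·R1: [0, 7, 4, -5, -5/2, -1/2]
R3 ← R3 − (3/4)·R1: [0, -15/2, -6, 13/2, 13/4, 9/4]
R4 ← R4 + (1/2)·R1: [0, 9, 6, -7, -7/2, -3/2]
R3 ← R3 + (15/14)·R2: [0, 0, -12/7, 8/7, 4/7, 12/7]
R4 ← R4 − (9/7)·R2: [0, 0, 6/7, -4/7, -2/7, -6/7]
R4 ← R4 + (1/2)·R3: [0, 0, 0, 0, 0, 0]
3 nonzero rows, so rank(B) = 3.
B has 6 columns; by rank–nullity, nullity = 6 − 3 = 3.

3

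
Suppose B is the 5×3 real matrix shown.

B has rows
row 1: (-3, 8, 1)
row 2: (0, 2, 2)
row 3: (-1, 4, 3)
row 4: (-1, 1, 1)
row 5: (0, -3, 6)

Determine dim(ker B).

0

Row reduce to echelon form.
R3 ← R3 − (1/3)·R1: [0, 4/3, 8/3]
R4 ← R4 − (1/3)·R1: [0, -5/3, 2/3]
R3 ← R3 − (2/3)·R2: [0, 0, 4/3]
R4 ← R4 + (5/6)·R2: [0, 0, 7/3]
R5 ← R5 + (3/2)·R2: [0, 0, 9]
R4 ← R4 − (7/4)·R3: [0, 0, 0]
R5 ← R5 − (27/4)·R3: [0, 0, 0]
3 nonzero rows, so rank(B) = 3.
B has 3 columns; by rank–nullity, nullity = 3 − 3 = 0.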